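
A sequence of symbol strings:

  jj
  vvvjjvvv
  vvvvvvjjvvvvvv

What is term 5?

vvvvvvvvvvvvjjvvvvvvvvvvvv

Every step adds vvv to the front and vvv to the end of the previous string.
From vvvvvvjjvvvvvv, 2 further steps: vvvvvvjjvvvvvv → vvvvvvvvvjjvvvvvvvvv → (answer).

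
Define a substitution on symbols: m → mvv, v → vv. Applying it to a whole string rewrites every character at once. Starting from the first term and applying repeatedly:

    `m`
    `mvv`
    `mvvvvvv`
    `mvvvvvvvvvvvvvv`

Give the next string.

mvvvvvvvvvvvvvvvvvvvvvvvvvvvvvv

Replace each of the 15 characters of mvvvvvvvvvvvvvv in place — mvv vv vv vv vv vv vv vv vv vv vv vv vv vv vv — and concatenate.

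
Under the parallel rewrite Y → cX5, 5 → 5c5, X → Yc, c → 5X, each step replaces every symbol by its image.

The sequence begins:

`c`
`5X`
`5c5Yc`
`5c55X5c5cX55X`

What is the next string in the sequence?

Applying the rule to each of the 13 symbols of 5c55X5c5cX55X gives the pieces 5c5 5X 5c5 5c5 Yc 5c5 5X 5c5 5X Yc 5c5 5c5 Yc, which concatenate to the answer.

5c55X5c55c5Yc5c55X5c55XYc5c55c5Yc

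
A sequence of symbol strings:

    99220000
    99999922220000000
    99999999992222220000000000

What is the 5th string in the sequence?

99999999999999999922222222220000000000000000

Each string has the form 9^{4n-2} 2^{2n} 0^{3n+1} (n = 1, 2, …).
At n = 5 the blocks have lengths 18, 10, 16.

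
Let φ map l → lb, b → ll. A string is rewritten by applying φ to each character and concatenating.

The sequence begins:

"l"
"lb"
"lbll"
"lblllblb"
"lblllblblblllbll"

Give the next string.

Rewriting the 16 symbols of lblllblblblllbll one by one yields lb ll lb lb lb ll lb ll lb ll lb lb lb ll lb lb; concatenated:

lblllblblblllblllblllblblblllblb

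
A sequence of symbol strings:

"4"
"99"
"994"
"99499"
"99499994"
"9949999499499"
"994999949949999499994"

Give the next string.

Each term (from the third on) is the previous term followed by the one before it: term 3 = 99·4 = 994.
The next term joins 994999949949999499994 and 9949999499499.

9949999499499994999949949999499499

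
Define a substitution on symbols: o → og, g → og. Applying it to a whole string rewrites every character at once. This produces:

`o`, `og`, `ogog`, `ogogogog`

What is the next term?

Rewriting each symbol of ogogogog: o→og, g→og, o→og, g→og, o→og, g→og, o→og, g→og, which concatenates to og og og og og og og og.

ogogogogogogogog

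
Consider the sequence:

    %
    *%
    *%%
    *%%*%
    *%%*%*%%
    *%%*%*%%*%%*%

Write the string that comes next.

Each term (from the third on) is the previous term followed by the one before it: term 3 = *%·% = *%%.
The next term joins *%%*%*%%*%%*% and *%%*%*%%.

*%%*%*%%*%%*%*%%*%*%%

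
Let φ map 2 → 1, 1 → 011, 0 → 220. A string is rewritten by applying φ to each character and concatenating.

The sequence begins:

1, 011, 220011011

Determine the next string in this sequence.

Expanding 220011011: 2→1, 2→1, 0→220, 0→220, 1→011, 1→011, 0→220, 1→011, 1→011. Concatenated: 1 1 220 220 011 011 220 011 011.

11220220011011220011011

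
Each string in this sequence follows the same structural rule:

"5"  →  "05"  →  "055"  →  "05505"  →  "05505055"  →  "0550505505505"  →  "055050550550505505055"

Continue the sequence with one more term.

0550505505505055050550550505505505

From term 3 onward, concatenate the last term with the second-to-last: 05·5 = 055, 055·05 = 05505, …
Continuing: 055050550550505505055 · 0550505505505 gives term 8.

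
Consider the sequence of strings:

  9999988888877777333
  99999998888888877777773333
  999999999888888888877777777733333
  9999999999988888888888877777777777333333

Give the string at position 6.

Reading off run lengths: 9 runs 5, 7, 9, 11; 8 runs 6, 8, 10, 12; 7 runs 5, 7, 9, 11; 3 runs 3, 4, 5, 6 — each is linear in n, where the shown terms are n = 2, 3, 4, 5.
Setting n = 7 gives 15, 16, 15, 8 characters in each block.

999999999999999888888888888888877777777777777733333333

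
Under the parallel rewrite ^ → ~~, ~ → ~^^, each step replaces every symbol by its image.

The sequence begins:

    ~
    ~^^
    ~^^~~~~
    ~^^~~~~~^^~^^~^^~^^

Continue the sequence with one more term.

Applying the rule to each of the 19 symbols of ~^^~~~~~^^~^^~^^~^^ gives the pieces ~^^ ~~ ~~ ~^^ ~^^ ~^^ ~^^ ~^^ ~~ ~~ ~^^ ~~ ~~ ~^^ ~~ ~~ ~^^ ~~ ~~, which concatenate to the answer.

~^^~~~~~^^~^^~^^~^^~^^~~~~~^^~~~~~^^~~~~~^^~~~~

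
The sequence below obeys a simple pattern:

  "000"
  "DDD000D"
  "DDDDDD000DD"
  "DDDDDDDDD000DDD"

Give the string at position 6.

Every step adds DDD to the front and D to the end of the previous string.
From DDDDDDDDD000DDD, 2 further steps: DDDDDDDDD000DDD → DDDDDDDDDDDD000DDDD → (answer).

DDDDDDDDDDDDDDD000DDDDD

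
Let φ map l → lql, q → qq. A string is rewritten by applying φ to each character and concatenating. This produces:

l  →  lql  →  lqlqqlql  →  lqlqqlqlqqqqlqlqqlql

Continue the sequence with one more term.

Rewriting the 20 symbols of lqlqqlqlqqqqlqlqqlql one by one yields lql qq lql qq qq lql qq lql qq qq qq qq lql qq lql qq qq lql qq lql; concatenated:

lqlqqlqlqqqqlqlqqlqlqqqqqqqqlqlqqlqlqqqqlqlqqlql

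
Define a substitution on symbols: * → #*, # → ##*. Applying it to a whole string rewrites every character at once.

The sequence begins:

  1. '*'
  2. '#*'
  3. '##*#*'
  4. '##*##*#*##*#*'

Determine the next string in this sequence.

Rewriting the 13 symbols of ##*##*#*##*#* one by one yields ##* ##* #* ##* ##* #* ##* #* ##* ##* #* ##* #*; concatenated:

##*##*#*##*##*#*##*#*##*##*#*##*#*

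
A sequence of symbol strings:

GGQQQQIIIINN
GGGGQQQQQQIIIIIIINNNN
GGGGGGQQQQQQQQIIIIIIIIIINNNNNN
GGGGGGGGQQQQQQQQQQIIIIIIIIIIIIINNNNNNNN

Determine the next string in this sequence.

GGGGGGGGGGQQQQQQQQQQQQIIIIIIIIIIIIIIIINNNNNNNNNN

Term n consists of 2n G's, followed by 2n+2 Q's, followed by 3n+1 I's, followed by 2n N's (n = 1, 2, …).
For the next term, n = 5, so the run lengths are 10, 12, 16, 10.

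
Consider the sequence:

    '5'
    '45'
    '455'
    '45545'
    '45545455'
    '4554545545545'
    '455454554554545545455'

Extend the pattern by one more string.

This is a Fibonacci-style word recurrence s(k) = s(k−1)·s(k−2): e.g. 45·5 = 455.
So term 8 is 455454554554545545455·4554545545545.

4554545545545455454554554545545545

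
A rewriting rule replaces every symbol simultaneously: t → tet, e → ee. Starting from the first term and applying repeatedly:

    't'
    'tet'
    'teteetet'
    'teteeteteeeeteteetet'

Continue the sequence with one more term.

Rewriting the 20 symbols of teteeteteeeeteteetet one by one yields tet ee tet ee ee tet ee tet ee ee ee ee tet ee tet ee ee tet ee tet; concatenated:

teteeteteeeeteteeteteeeeeeeeteteeteteeeeteteetet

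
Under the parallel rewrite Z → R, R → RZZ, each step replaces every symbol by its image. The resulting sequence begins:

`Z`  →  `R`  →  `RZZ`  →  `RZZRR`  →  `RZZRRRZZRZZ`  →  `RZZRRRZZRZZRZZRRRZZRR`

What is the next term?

RZZRRRZZRZZRZZRRRZZRRRZZRRRZZRZZRZZRRRZZRZZ

Applying the rule to each of the 21 symbols of RZZRRRZZRZZRZZRRRZZRR gives the pieces RZZ R R RZZ RZZ RZZ R R RZZ R R RZZ R R RZZ RZZ RZZ R R RZZ RZZ, which concatenate to the answer.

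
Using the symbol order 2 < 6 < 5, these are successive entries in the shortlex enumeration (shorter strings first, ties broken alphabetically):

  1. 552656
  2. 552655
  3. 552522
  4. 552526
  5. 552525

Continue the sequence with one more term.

The successor of 552525 increments the rightmost position that isn't already 5 and resets every position after it to 2.

552562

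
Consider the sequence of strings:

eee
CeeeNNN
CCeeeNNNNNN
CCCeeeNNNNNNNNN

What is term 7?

CCCCCCeeeNNNNNNNNNNNNNNNNNN

s(k+1) = C·s(k)·NNN, so each term gains C as a prefix and NNN as a suffix.
From CCCeeeNNNNNNNNN, 3 further steps: CCCeeeNNNNNNNNN → CCCCeeeNNNNNNNNNNNN → CCCCCeeeNNNNNNNNNNNNNNN → (answer).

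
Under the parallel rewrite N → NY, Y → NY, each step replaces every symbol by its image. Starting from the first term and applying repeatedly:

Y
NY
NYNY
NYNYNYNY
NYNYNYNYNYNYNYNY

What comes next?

Applying the rule to each of the 16 symbols of NYNYNYNYNYNYNYNY gives the pieces NY NY NY NY NY NY NY NY NY NY NY NY NY NY NY NY, which concatenate to the answer.

NYNYNYNYNYNYNYNYNYNYNYNYNYNYNYNY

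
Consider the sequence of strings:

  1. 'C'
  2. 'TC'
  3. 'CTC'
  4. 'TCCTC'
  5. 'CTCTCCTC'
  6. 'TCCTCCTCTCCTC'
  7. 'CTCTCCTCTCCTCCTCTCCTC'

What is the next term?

TCCTCCTCTCCTCCTCTCCTCTCCTCCTCTCCTC

This is a Fibonacci-style word recurrence s(k) = s(k−2)·s(k−1): e.g. C·TC = CTC.
So term 8 is TCCTCCTCTCCTC·CTCTCCTCTCCTCCTCTCCTC.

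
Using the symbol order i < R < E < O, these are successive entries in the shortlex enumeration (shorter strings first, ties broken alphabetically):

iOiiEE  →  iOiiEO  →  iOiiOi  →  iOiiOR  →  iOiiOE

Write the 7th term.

iOiRii

Advancing 2 positions from iOiiOE through iOiiOE → iOiiOO reaches term 7.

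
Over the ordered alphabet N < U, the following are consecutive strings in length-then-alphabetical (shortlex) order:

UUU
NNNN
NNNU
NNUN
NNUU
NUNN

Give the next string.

Find the rightmost character of NUNN below U, bump it to the next letter, and reset everything to its right to N.

NUNU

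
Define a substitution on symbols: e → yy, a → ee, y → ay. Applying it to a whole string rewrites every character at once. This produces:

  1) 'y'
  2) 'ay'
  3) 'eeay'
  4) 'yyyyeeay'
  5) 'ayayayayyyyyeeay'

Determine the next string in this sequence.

Applying the rule to each of the 16 symbols of ayayayayyyyyeeay gives the pieces ee ay ee ay ee ay ee ay ay ay ay ay yy yy ee ay, which concatenate to the answer.

eeayeeayeeayeeayayayayayyyyyeeay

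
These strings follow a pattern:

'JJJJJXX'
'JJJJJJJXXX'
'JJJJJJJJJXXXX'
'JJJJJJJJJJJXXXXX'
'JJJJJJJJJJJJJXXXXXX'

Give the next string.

The n-th term is 2n+1 J's then n X's, where the shown terms are n = 2, 3, 4, 5, 6.
For the next term, n = 7, so the run lengths are 15, 7.

JJJJJJJJJJJJJJJXXXXXXX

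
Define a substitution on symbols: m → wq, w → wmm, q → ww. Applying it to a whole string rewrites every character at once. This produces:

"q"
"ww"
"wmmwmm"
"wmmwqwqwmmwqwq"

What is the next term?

wmmwqwqwmmwwwmmwwwmmwqwqwmmwwwmmww

φ(wmmwqwqwmmwqwq) expands symbol-by-symbol to wmm wq wq wmm ww wmm ww wmm wq wq wmm ww wmm ww; joining the 14 pieces gives the next term.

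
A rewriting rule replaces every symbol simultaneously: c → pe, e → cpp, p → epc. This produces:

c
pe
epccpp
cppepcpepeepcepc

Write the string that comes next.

Applying the rule to each of the 16 symbols of cppepcpepeepcepc gives the pieces pe epc epc cpp epc pe epc cpp epc cpp cpp epc pe cpp epc pe, which concatenate to the answer.

peepcepccppepcpeepccppepccppcppepcpecppepcpe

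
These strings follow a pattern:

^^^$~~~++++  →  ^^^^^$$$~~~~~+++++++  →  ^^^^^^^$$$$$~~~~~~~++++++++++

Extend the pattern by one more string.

^^^^^^^^^$$$$$$$~~~~~~~~~+++++++++++++

Reading off run lengths: ^ runs 3, 5, 7; $ runs 1, 3, 5; ~ runs 3, 5, 7; + runs 4, 7, 10 — each is linear in n (n = 1, 2, …).
At n = 4 the blocks have lengths 9, 7, 9, 13.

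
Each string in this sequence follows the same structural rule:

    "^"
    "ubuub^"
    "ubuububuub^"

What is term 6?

Each term is the previous one with ubuub prepended.
From ubuububuub^, 3 further steps: ubuububuub^ → ubuububuububuub^ → ubuububuububuububuub^ → (answer).

ubuububuububuububuububuub^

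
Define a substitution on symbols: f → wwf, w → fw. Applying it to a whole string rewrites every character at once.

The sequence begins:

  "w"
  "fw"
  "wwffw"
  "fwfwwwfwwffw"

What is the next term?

wwffwwwffwfwfwwwffwfwwwfwwffw

Expanding fwfwwwfwwffw: f→wwf, w→fw, f→wwf, w→fw, w→fw, w→fw, f→wwf, w→fw, w→fw, f→wwf, f→wwf, w→fw. Concatenated: wwf fw wwf fw fw fw wwf fw fw wwf wwf fw.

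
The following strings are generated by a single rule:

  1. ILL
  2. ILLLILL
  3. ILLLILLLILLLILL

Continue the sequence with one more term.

s(k+1) = s(k)·L·s(k) — each term doubles the last with 'L' between the halves.
Doubling ILLLILLLILLLILL with 'L' between the halves:

ILLLILLLILLLILLLILLLILLLILLLILL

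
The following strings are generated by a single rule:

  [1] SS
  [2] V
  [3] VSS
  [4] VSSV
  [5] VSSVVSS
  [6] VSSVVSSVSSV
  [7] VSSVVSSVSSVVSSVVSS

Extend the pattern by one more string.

VSSVVSSVSSVVSSVVSSVSSVVSSVSSV

Each term (from the third on) is the previous term followed by the one before it: term 3 = V·SS = VSS.
So term 8 is VSSVVSSVSSVVSSVVSS·VSSVVSSVSSV.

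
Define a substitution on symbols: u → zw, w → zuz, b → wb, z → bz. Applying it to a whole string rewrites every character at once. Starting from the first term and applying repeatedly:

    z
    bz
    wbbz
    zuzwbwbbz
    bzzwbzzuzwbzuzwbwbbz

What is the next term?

wbbzbzzuzwbbzbzzwbzzuzwbbzzwbzzuzwbzuzwbwbbz

Applying the rule to each of the 20 symbols of bzzwbzzuzwbzuzwbwbbz gives the pieces wb bz bz zuz wb bz bz zw bz zuz wb bz zw bz zuz wb zuz wb wb bz, which concatenate to the answer.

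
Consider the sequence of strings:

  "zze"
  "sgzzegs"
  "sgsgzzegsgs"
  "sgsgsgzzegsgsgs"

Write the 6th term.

Every step adds sg to the front and gs to the end of the previous string.
From sgsgsgzzegsgsgs, 2 further steps: sgsgsgzzegsgsgs → sgsgsgsgzzegsgsgsgs → (answer).

sgsgsgsgsgzzegsgsgsgsgs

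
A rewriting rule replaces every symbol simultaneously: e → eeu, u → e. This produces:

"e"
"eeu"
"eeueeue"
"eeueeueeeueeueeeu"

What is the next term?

Replace each of the 17 characters of eeueeueeeueeueeeu in place — eeu eeu e eeu eeu e eeu eeu eeu e eeu eeu e eeu eeu eeu e — and concatenate.

eeueeueeeueeueeeueeueeueeeueeueeeueeueeue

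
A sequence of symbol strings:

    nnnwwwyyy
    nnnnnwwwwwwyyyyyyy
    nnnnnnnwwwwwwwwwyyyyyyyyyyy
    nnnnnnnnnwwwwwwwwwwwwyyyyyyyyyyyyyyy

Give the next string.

nnnnnnnnnnnwwwwwwwwwwwwwwwyyyyyyyyyyyyyyyyyyy

Reading off run lengths: n runs 3, 5, 7, 9; w runs 3, 6, 9, 12; y runs 3, 7, 11, 15 — each is linear in n (n = 1, 2, …).
For the next term, n = 5, so the run lengths are 11, 15, 19.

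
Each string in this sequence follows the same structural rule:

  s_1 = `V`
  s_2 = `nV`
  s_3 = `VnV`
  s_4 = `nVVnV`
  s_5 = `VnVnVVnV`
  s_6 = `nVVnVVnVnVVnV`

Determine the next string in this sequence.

VnVnVVnVnVVnVVnVnVVnV

From term 3 onward, concatenate the second-to-last term with the last: V·nV = VnV, nV·VnV = nVVnV, …
So term 7 is VnVnVVnV·nVVnVVnVnVVnV.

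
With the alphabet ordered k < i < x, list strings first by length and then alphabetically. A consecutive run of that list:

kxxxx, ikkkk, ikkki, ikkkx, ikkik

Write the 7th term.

ikkix

Stepping forward 2 times from ikkik: ikkik → ikkii, then the target.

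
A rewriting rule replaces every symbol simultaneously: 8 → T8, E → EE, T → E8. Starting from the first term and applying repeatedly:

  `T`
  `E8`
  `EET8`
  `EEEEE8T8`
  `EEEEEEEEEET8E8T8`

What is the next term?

Rewriting the 16 symbols of EEEEEEEEEET8E8T8 one by one yields EE EE EE EE EE EE EE EE EE EE E8 T8 EE T8 E8 T8; concatenated:

EEEEEEEEEEEEEEEEEEEEE8T8EET8E8T8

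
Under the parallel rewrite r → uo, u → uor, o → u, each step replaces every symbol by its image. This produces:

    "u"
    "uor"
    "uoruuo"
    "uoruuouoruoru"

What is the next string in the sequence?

Applying the rule to each of the 13 symbols of uoruuouoruoru gives the pieces uor u uo uor uor u uor u uo uor u uo uor, which concatenate to the answer.

uoruuouoruoruuoruuouoruuouor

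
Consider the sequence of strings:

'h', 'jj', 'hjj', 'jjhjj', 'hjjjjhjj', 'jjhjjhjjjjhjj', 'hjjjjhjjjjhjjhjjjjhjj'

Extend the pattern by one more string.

jjhjjhjjjjhjjhjjjjhjjjjhjjhjjjjhjj

From term 3 onward, concatenate the second-to-last term with the last: h·jj = hjj, jj·hjj = jjhjj, …
The next term joins jjhjjhjjjjhjj and hjjjjhjjjjhjjhjjjjhjj.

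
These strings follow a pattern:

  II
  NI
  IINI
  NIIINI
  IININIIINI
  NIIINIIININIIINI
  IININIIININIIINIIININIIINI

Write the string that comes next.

Each term (from the third on) is the two preceding terms concatenated in order: term 3 = II·NI = IINI.
So term 8 is NIIINIIININIIINI·IININIIININIIINIIININIIINI.

NIIINIIININIIINIIININIIININIIINIIININIIINI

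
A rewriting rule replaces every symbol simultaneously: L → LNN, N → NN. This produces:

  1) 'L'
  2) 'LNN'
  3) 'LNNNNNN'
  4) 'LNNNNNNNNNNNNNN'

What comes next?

Rewriting the 15 symbols of LNNNNNNNNNNNNNN one by one yields LNN NN NN NN NN NN NN NN NN NN NN NN NN NN NN; concatenated:

LNNNNNNNNNNNNNNNNNNNNNNNNNNNNNN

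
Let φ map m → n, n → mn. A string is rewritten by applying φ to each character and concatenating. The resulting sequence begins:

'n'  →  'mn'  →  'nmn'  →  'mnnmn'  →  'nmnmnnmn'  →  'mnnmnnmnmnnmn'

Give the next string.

Replace each of the 13 characters of mnnmnnmnmnnmn in place — n mn mn n mn mn n mn n mn mn n mn — and concatenate.

nmnmnnmnmnnmnnmnmnnmn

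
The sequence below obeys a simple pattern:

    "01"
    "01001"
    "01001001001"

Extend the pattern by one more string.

s(k+1) = s(k)·0·s(k) — each term doubles the last with '0' between the halves.
One more doubling of 01001001001 gives the answer.

01001001001001001001001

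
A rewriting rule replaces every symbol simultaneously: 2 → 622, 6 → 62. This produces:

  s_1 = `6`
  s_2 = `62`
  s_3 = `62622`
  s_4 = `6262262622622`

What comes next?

φ(6262262622622) expands symbol-by-symbol to 62 622 62 622 622 62 622 62 622 622 62 622 622; joining the 13 pieces gives the next term.

6262262622622626226262262262622622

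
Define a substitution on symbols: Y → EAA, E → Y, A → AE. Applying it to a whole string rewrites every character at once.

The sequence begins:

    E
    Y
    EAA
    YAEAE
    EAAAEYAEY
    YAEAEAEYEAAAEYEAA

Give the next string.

Rewriting the 17 symbols of YAEAEAEYEAAAEYEAA one by one yields EAA AE Y AE Y AE Y EAA Y AE AE AE Y EAA Y AE AE; concatenated:

EAAAEYAEYAEYEAAYAEAEAEYEAAYAEAE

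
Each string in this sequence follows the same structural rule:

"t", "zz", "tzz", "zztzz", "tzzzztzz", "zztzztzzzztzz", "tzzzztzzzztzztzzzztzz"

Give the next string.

Each term (from the third on) is the two preceding terms concatenated in order: term 3 = t·zz = tzz.
Continuing: zztzztzzzztzz · tzzzztzzzztzztzzzztzz gives term 8.

zztzztzzzztzztzzzztzzzztzztzzzztzz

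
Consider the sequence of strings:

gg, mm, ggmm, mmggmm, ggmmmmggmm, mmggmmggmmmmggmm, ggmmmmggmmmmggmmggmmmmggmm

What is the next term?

mmggmmggmmmmggmmggmmmmggmmmmggmmggmmmmggmm

This is a Fibonacci-style word recurrence s(k) = s(k−2)·s(k−1): e.g. gg·mm = ggmm.
So term 8 is mmggmmggmmmmggmm·ggmmmmggmmmmggmmggmmmmggmm.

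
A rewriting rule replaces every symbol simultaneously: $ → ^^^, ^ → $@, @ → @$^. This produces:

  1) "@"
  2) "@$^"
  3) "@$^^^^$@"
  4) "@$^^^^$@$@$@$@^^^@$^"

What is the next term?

@$^^^^$@$@$@$@^^^@$^^^^@$^^^^@$^^^^@$^$@$@$@@$^^^^$@

φ(@$^^^^$@$@$@$@^^^@$^) expands symbol-by-symbol to @$^ ^^^ $@ $@ $@ $@ ^^^ @$^ ^^^ @$^ ^^^ @$^ ^^^ @$^ $@ $@ $@ @$^ ^^^ $@; joining the 20 pieces gives the next term.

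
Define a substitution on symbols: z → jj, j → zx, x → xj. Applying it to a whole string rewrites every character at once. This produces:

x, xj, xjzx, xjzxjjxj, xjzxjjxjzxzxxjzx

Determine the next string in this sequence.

xjzxjjxjzxzxxjzxjjxjjjxjxjzxjjxj

Applying the rule to each of the 16 symbols of xjzxjjxjzxzxxjzx gives the pieces xj zx jj xj zx zx xj zx jj xj jj xj xj zx jj xj, which concatenate to the answer.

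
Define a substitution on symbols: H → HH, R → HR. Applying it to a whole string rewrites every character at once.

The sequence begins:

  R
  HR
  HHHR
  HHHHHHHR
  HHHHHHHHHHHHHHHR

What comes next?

HHHHHHHHHHHHHHHHHHHHHHHHHHHHHHHR

φ(HHHHHHHHHHHHHHHR) expands symbol-by-symbol to HH HH HH HH HH HH HH HH HH HH HH HH HH HH HH HR; joining the 16 pieces gives the next term.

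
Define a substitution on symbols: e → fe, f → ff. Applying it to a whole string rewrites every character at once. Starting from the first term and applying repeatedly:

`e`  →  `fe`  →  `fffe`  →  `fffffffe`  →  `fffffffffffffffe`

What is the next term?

Rewriting the 16 symbols of fffffffffffffffe one by one yields ff ff ff ff ff ff ff ff ff ff ff ff ff ff ff fe; concatenated:

fffffffffffffffffffffffffffffffe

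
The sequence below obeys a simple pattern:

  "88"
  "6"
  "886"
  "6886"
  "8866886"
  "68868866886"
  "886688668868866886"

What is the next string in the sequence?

68868866886886688668868866886

From term 3 onward, concatenate the second-to-last term with the last: 88·6 = 886, 6·886 = 6886, …
So term 8 is 68868866886·886688668868866886.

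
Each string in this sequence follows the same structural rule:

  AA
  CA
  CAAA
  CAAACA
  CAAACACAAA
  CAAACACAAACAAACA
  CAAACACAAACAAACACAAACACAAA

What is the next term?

CAAACACAAACAAACACAAACACAAACAAACACAAACAAACA

Each term (from the third on) is the previous term followed by the one before it: term 3 = CA·AA = CAAA.
The next term joins CAAACACAAACAAACACAAACACAAA and CAAACACAAACAAACA.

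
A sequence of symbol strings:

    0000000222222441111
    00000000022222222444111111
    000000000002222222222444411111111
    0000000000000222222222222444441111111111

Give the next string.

00000000000000022222222222222444444111111111111

The n-th term is 2n+3 0's then 2n+2 2's then n 4's then 2n 1's, where the shown terms are n = 2, 3, 4, 5.
Setting n = 6 gives 15, 14, 6, 12 characters in each block.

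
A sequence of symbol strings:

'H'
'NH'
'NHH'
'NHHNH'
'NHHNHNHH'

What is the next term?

NHHNHNHHNHHNH

This is a Fibonacci-style word recurrence s(k) = s(k−1)·s(k−2): e.g. NH·H = NHH.
The next term joins NHHNHNHH and NHHNH.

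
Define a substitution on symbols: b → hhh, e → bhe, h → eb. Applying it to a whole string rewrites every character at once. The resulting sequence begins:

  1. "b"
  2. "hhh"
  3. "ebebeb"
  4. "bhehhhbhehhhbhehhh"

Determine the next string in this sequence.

hhhebbheebebebhhhebbheebebebhhhebbheebebeb

Replace each of the 18 characters of bhehhhbhehhhbhehhh in place — hhh eb bhe eb eb eb hhh eb bhe eb eb eb hhh eb bhe eb eb eb — and concatenate.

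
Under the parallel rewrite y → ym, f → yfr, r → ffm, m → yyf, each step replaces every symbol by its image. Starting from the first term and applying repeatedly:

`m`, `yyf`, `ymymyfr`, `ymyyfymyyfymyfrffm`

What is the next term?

Rewriting the 18 symbols of ymyyfymyyfymyfrffm one by one yields ym yyf ym ym yfr ym yyf ym ym yfr ym yyf ym yfr ffm yfr yfr yyf; concatenated:

ymyyfymymyfrymyyfymymyfrymyyfymyfrffmyfryfryyf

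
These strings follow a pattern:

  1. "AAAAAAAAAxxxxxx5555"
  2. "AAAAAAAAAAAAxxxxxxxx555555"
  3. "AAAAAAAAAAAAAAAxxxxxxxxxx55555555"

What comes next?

AAAAAAAAAAAAAAAAAAxxxxxxxxxxxx5555555555

The n-th term is 3n A's then 2n x's then 2n-2 5's, where the shown terms are n = 3, 4, 5.
At n = 6 the blocks have lengths 18, 12, 10.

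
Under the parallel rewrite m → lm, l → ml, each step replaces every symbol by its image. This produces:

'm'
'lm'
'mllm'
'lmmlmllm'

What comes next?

mllmlmmllmmlmllm

Expanding lmmlmllm: l→ml, m→lm, m→lm, l→ml, m→lm, l→ml, l→ml, m→lm. Concatenated: ml lm lm ml lm ml ml lm.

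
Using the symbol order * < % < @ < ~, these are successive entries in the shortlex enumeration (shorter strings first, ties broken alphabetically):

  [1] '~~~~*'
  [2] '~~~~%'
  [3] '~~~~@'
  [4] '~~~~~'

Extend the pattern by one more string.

After ~~~~~ the length-5 strings are exhausted; the first length-6 string is 6 copies of *.

******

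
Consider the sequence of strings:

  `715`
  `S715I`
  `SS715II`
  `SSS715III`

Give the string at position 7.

Every step adds S to the front and I to the end of the previous string.
From SSS715III, 3 further steps: SSS715III → SSSS715IIII → SSSSS715IIIII → (answer).

SSSSSS715IIIIII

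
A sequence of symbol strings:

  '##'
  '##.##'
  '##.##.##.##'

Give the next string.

Every step duplicates the string with '.' between the halves.
Doubling ##.##.##.## with '.' between the halves:

##.##.##.##.##.##.##.##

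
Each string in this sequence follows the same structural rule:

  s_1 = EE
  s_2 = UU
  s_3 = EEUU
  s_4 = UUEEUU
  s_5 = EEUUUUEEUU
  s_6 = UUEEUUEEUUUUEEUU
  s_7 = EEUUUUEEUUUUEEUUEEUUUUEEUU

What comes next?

UUEEUUEEUUUUEEUUEEUUUUEEUUUUEEUUEEUUUUEEUU

Each term (from the third on) is the two preceding terms concatenated in order: term 3 = EE·UU = EEUU.
The next term joins UUEEUUEEUUUUEEUU and EEUUUUEEUUUUEEUUEEUUUUEEUU.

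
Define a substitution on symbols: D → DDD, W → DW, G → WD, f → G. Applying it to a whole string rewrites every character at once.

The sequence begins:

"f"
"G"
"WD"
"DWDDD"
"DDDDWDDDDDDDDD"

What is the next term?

DDDDDDDDDDDDDWDDDDDDDDDDDDDDDDDDDDDDDDDDD

Applying the rule to each of the 14 symbols of DDDDWDDDDDDDDD gives the pieces DDD DDD DDD DDD DW DDD DDD DDD DDD DDD DDD DDD DDD DDD, which concatenate to the answer.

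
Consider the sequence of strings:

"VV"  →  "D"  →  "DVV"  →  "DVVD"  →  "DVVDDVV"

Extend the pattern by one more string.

From term 3 onward, concatenate the last term with the second-to-last: D·VV = DVV, DVV·D = DVVD, …
Continuing: DVVDDVV · DVVD gives term 6.

DVVDDVVDVVD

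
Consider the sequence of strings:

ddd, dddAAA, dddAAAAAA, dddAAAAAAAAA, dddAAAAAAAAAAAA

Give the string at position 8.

dddAAAAAAAAAAAAAAAAAAAAA

Each term is the previous one with AAA appended.
From dddAAAAAAAAAAAA, 3 further steps: dddAAAAAAAAAAAA → dddAAAAAAAAAAAAAAA → dddAAAAAAAAAAAAAAAAAA → (answer).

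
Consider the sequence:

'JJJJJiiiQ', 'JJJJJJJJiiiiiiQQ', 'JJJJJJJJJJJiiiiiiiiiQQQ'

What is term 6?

Reading off run lengths: J runs 5, 8, 11; i runs 3, 6, 9; Q runs 1, 2, 3 — each is linear in n (n = 1, 2, …).
At n = 6 the blocks have lengths 20, 18, 6.

JJJJJJJJJJJJJJJJJJJJiiiiiiiiiiiiiiiiiiQQQQQQ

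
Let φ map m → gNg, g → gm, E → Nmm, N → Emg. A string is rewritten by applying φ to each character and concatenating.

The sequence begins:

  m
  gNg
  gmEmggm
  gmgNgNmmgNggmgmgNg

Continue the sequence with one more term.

Replace each of the 18 characters of gmgNgNmmgNggmgmgNg in place — gm gNg gm Emg gm Emg gNg gNg gm Emg gm gm gNg gm gNg gm Emg gm — and concatenate.

gmgNggmEmggmEmggNggNggmEmggmgmgNggmgNggmEmggm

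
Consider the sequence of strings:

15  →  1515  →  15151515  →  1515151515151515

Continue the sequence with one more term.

15151515151515151515151515151515

Each string is two copies of the previous one concatenated.
One more doubling of 1515151515151515 gives the answer.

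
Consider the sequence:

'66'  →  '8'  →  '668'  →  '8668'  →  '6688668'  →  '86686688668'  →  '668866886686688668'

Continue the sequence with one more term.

86686688668668866886686688668

From term 3 onward, concatenate the second-to-last term with the last: 66·8 = 668, 8·668 = 8668, …
So term 8 is 86686688668·668866886686688668.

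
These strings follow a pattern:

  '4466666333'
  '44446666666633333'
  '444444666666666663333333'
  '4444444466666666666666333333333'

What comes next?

Term n consists of 2n 4's, followed by 3n+2 6's, followed by 2n+1 3's (n = 1, 2, …).
At n = 5 the blocks have lengths 10, 17, 11.

44444444446666666666666666633333333333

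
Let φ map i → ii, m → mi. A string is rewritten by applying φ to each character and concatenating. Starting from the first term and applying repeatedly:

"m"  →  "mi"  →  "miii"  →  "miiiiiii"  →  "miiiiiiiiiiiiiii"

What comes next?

Rewriting the 16 symbols of miiiiiiiiiiiiiii one by one yields mi ii ii ii ii ii ii ii ii ii ii ii ii ii ii ii; concatenated:

miiiiiiiiiiiiiiiiiiiiiiiiiiiiiii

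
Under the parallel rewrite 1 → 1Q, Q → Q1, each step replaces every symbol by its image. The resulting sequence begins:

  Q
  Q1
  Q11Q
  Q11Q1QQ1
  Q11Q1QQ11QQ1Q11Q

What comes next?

Rewriting the 16 symbols of Q11Q1QQ11QQ1Q11Q one by one yields Q1 1Q 1Q Q1 1Q Q1 Q1 1Q 1Q Q1 Q1 1Q Q1 1Q 1Q Q1; concatenated:

Q11Q1QQ11QQ1Q11Q1QQ1Q11QQ11Q1QQ1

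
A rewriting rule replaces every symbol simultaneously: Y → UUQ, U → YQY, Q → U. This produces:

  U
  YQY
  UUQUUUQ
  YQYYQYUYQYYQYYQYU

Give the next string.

Applying the rule to each of the 17 symbols of YQYYQYUYQYYQYYQYU gives the pieces UUQ U UUQ UUQ U UUQ YQY UUQ U UUQ UUQ U UUQ UUQ U UUQ YQY, which concatenate to the answer.

UUQUUUQUUQUUUQYQYUUQUUUQUUQUUUQUUQUUUQYQY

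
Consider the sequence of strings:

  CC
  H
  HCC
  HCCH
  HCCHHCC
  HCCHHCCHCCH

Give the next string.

HCCHHCCHCCHHCCHHCC

This is a Fibonacci-style word recurrence s(k) = s(k−1)·s(k−2): e.g. H·CC = HCC.
Continuing: HCCHHCCHCCH · HCCHHCC gives term 7.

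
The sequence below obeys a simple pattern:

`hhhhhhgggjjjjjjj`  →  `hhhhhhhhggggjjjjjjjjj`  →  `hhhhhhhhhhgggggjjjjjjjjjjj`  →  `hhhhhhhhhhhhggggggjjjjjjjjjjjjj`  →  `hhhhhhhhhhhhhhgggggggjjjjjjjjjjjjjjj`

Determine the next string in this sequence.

hhhhhhhhhhhhhhhhggggggggjjjjjjjjjjjjjjjjj

The n-th term is 2n h's then n g's then 2n+1 j's, where the shown terms are n = 3, 4, 5, 6, 7.
At n = 8 the blocks have lengths 16, 8, 17.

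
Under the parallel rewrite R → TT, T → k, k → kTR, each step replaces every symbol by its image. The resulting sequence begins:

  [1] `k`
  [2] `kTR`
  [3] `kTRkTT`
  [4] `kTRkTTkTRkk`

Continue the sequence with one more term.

kTRkTTkTRkkkTRkTTkTRkTR

Apply φ to kTRkTTkTRkk symbol by symbol: k→kTR, T→k, R→TT, k→kTR, T→k, T→k, k→kTR, T→k, R→TT, k→kTR, k→kTR; joined: kTR k TT kTR k k kTR k TT kTR kTR.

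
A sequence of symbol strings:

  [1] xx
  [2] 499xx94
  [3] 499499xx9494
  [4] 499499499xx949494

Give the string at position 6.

Every step adds 499 to the front and 94 to the end of the previous string.
From 499499499xx949494, 2 further steps: 499499499xx949494 → 499499499499xx94949494 → (answer).

499499499499499xx9494949494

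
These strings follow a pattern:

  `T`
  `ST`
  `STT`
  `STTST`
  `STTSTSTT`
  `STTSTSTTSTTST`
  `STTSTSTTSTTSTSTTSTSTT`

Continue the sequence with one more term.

This is a Fibonacci-style word recurrence s(k) = s(k−1)·s(k−2): e.g. ST·T = STT.
So term 8 is STTSTSTTSTTSTSTTSTSTT·STTSTSTTSTTST.

STTSTSTTSTTSTSTTSTSTTSTTSTSTTSTTST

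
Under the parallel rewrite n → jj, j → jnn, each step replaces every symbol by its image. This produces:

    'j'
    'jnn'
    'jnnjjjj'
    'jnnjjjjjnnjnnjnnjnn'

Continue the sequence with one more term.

Rewriting the 19 symbols of jnnjjjjjnnjnnjnnjnn one by one yields jnn jj jj jnn jnn jnn jnn jnn jj jj jnn jj jj jnn jj jj jnn jj jj; concatenated:

jnnjjjjjnnjnnjnnjnnjnnjjjjjnnjjjjjnnjjjjjnnjjjj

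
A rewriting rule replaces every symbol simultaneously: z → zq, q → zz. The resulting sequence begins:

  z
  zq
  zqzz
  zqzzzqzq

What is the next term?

Apply φ to zqzzzqzq symbol by symbol: z→zq, q→zz, z→zq, z→zq, z→zq, q→zz, z→zq, q→zz; joined: zq zz zq zq zq zz zq zz.

zqzzzqzqzqzzzqzz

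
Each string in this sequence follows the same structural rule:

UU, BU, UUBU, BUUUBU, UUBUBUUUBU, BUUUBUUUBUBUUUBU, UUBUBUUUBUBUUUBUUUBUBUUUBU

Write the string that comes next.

Each term (from the third on) is the two preceding terms concatenated in order: term 3 = UU·BU = UUBU.
So term 8 is BUUUBUUUBUBUUUBU·UUBUBUUUBUBUUUBUUUBUBUUUBU.

BUUUBUUUBUBUUUBUUUBUBUUUBUBUUUBUUUBUBUUUBU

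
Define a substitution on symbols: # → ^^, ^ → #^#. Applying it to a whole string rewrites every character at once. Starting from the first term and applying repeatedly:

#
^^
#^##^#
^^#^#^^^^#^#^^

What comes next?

Rewriting the 14 symbols of ^^#^#^^^^#^#^^ one by one yields #^# #^# ^^ #^# ^^ #^# #^# #^# #^# ^^ #^# ^^ #^# #^#; concatenated:

#^##^#^^#^#^^#^##^##^##^#^^#^#^^#^##^#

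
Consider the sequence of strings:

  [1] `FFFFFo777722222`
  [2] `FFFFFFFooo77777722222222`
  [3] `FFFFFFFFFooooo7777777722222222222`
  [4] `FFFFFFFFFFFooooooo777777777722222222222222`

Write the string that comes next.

FFFFFFFFFFFFFooooooooo77777777777722222222222222222

The n-th term is 2n+3 F's then 2n-1 o's then 2n+2 7's then 3n+2 2's (n = 1, 2, …).
At n = 5 the blocks have lengths 13, 9, 12, 17.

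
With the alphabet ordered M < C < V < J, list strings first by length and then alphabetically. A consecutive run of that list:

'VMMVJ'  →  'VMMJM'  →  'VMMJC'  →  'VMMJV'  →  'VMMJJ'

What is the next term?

Find the rightmost character of VMMJJ below J, bump it to the next letter, and reset everything to its right to M.

VMCMM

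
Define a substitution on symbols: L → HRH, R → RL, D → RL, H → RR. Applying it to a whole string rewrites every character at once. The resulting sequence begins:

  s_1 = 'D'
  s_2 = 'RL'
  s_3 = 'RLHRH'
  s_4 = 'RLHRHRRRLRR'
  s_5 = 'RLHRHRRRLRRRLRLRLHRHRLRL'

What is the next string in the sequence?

Replace each of the 24 characters of RLHRHRRRLRRRLRLRLHRHRLRL in place — RL HRH RR RL RR RL RL RL HRH RL RL RL HRH RL HRH RL HRH RR RL RR RL HRH RL HRH — and concatenate.

RLHRHRRRLRRRLRLRLHRHRLRLRLHRHRLHRHRLHRHRRRLRRRLHRHRLHRH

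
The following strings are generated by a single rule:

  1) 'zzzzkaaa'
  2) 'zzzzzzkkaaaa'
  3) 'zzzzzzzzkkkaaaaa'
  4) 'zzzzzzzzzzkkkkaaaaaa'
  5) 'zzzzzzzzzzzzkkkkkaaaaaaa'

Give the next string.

zzzzzzzzzzzzzzkkkkkkaaaaaaaa

The n-th term is 2n z's then n-1 k's then n+1 a's, where the shown terms are n = 2, 3, 4, 5, 6.
For the next term, n = 7, so the run lengths are 14, 6, 8.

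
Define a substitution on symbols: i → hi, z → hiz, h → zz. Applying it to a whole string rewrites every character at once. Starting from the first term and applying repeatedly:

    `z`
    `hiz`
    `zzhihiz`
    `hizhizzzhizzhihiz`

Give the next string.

zzhihizzzhihizhizhizzzhihizhizzzhizzhihiz

φ(hizhizzzhizzhihiz) expands symbol-by-symbol to zz hi hiz zz hi hiz hiz hiz zz hi hiz hiz zz hi zz hi hiz; joining the 17 pieces gives the next term.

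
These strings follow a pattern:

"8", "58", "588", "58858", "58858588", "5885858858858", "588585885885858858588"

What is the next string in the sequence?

5885858858858588585885885858858858

Each term (from the third on) is the previous term followed by the one before it: term 3 = 58·8 = 588.
Continuing: 588585885885858858588 · 5885858858858 gives term 8.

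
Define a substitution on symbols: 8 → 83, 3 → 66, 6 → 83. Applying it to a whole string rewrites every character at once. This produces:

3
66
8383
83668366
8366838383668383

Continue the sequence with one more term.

83668383836683668366838383668366

φ(8366838383668383) expands symbol-by-symbol to 83 66 83 83 83 66 83 66 83 66 83 83 83 66 83 66; joining the 16 pieces gives the next term.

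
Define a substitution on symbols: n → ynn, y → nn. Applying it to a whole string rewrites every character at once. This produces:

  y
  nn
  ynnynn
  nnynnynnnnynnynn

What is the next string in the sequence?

ynnynnnnynnynnnnynnynnynnynnnnynnynnnnynnynn

Applying the rule to each of the 16 symbols of nnynnynnnnynnynn gives the pieces ynn ynn nn ynn ynn nn ynn ynn ynn ynn nn ynn ynn nn ynn ynn, which concatenate to the answer.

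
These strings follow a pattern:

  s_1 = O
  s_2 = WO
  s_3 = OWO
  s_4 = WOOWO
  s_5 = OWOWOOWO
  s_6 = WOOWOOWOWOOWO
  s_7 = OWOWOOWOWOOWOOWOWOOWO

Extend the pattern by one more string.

WOOWOOWOWOOWOOWOWOOWOWOOWOOWOWOOWO

From term 3 onward, concatenate the second-to-last term with the last: O·WO = OWO, WO·OWO = WOOWO, …
So term 8 is WOOWOOWOWOOWO·OWOWOOWOWOOWOOWOWOOWO.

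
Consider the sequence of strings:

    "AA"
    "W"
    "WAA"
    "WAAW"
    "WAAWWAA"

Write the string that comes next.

WAAWWAAWAAW

From term 3 onward, concatenate the last term with the second-to-last: W·AA = WAA, WAA·W = WAAW, …
Continuing: WAAWWAA · WAAW gives term 6.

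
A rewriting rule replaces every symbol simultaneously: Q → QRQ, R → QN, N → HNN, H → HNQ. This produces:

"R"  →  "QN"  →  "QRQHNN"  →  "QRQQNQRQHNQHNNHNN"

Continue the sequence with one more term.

QRQQNQRQQRQHNNQRQQNQRQHNQHNNQRQHNQHNNHNNHNQHNNHNN

Replace each of the 17 characters of QRQQNQRQHNQHNNHNN in place — QRQ QN QRQ QRQ HNN QRQ QN QRQ HNQ HNN QRQ HNQ HNN HNN HNQ HNN HNN — and concatenate.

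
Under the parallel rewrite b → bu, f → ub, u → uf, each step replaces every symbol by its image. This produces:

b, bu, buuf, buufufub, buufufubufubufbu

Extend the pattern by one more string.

buufufubufubufbuufubufbuufubbuuf

Applying the rule to each of the 16 symbols of buufufubufubufbu gives the pieces bu uf uf ub uf ub uf bu uf ub uf bu uf ub bu uf, which concatenate to the answer.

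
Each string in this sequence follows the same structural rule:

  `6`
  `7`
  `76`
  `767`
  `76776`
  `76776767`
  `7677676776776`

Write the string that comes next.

767767677677676776767

Each term (from the third on) is the previous term followed by the one before it: term 3 = 7·6 = 76.
So term 8 is 7677676776776·76776767.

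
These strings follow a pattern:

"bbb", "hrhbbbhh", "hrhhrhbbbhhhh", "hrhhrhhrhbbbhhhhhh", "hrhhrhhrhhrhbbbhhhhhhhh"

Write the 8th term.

Each term wraps the previous one in hrh on the left and hh on the right.
From hrhhrhhrhhrhbbbhhhhhhhh, 3 further steps: hrhhrhhrhhrhbbbhhhhhhhh → hrhhrhhrhhrhhrhbbbhhhhhhhhhh → hrhhrhhrhhrhhrhhrhbbbhhhhhhhhhhhh → (answer).

hrhhrhhrhhrhhrhhrhhrhbbbhhhhhhhhhhhhhh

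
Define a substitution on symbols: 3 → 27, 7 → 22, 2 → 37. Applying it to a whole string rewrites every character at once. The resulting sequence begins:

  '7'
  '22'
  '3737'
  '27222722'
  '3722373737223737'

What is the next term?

27223737272227222722373727222722

φ(3722373737223737) expands symbol-by-symbol to 27 22 37 37 27 22 27 22 27 22 37 37 27 22 27 22; joining the 16 pieces gives the next term.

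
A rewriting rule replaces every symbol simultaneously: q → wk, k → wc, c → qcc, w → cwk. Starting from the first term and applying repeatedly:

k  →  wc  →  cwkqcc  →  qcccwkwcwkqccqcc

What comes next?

wkqccqccqcccwkwccwkqcccwkwcwkqccqccwkqccqcc

Applying the rule to each of the 16 symbols of qcccwkwcwkqccqcc gives the pieces wk qcc qcc qcc cwk wc cwk qcc cwk wc wk qcc qcc wk qcc qcc, which concatenate to the answer.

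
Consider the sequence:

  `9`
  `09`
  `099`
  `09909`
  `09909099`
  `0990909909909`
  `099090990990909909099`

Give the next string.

0990909909909099090990990909909909

Each term (from the third on) is the previous term followed by the one before it: term 3 = 09·9 = 099.
The next term joins 099090990990909909099 and 0990909909909.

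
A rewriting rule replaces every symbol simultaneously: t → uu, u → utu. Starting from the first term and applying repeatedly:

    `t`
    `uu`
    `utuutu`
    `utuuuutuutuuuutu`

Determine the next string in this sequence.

utuuuutuutuutuutuuuutuutuuuutuutuutuutuuuutu

Replace each of the 16 characters of utuuuutuutuuuutu in place — utu uu utu utu utu utu uu utu utu uu utu utu utu utu uu utu — and concatenate.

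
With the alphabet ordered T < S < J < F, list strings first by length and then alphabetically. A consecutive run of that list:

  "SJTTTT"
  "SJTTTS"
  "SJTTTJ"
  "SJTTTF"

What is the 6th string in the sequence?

SJTTSS

Advancing 2 positions from SJTTTF through SJTTTF → SJTTST reaches term 6.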